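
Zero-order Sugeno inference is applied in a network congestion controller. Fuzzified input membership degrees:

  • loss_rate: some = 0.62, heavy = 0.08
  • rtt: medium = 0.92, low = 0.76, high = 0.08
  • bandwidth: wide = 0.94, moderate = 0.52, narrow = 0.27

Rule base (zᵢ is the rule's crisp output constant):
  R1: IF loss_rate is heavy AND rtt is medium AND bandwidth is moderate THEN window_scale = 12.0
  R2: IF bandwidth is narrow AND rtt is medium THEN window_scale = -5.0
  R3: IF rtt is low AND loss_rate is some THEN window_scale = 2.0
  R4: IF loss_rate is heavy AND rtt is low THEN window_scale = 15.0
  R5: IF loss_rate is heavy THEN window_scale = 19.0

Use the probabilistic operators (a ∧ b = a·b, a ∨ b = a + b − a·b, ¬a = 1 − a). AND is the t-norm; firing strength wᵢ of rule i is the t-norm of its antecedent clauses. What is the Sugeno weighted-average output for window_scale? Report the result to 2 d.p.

R1 (z=12.0): heavy=0.08, medium=0.92, moderate=0.52; AND[a·b] → w = 0.0383
R2 (z=-5.0): narrow=0.27, medium=0.92; AND[a·b] → w = 0.2484
R3 (z=2.0): low=0.76, some=0.62; AND[a·b] → w = 0.4712
R4 (z=15.0): heavy=0.08, low=0.76; AND[a·b] → w = 0.0608
R5 (z=19.0): heavy=0.08 → w = 0.0800
Weighted average = (0.0383·12.0 + 0.2484·-5.0 + 0.4712·2.0 + 0.0608·15.0 + 0.0800·19.0) / (0.0383 + 0.2484 + 0.4712 + 0.0608 + 0.0800)
  = 2.5917 / 0.8987 = 2.88

2.88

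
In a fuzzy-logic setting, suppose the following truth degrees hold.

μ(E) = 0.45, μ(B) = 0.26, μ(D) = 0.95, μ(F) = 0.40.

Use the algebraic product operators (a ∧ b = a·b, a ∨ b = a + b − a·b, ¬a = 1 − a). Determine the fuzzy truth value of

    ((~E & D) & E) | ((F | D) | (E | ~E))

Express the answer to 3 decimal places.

0.994

~E = 1 − 0.4500 = 0.5500
~E & D = a·b on (0.5500, 0.9500) = 0.5225
(~E & D) & E = a·b on (0.5225, 0.4500) = 0.2351
F | D = a + b − a·b on (0.4000, 0.9500) = 0.9700
~E = 1 − 0.4500 = 0.5500
E | ~E = a + b − a·b on (0.4500, 0.5500) = 0.7525
(F | D) | (E | ~E) = a + b − a·b on (0.9700, 0.7525) = 0.9926
((~E & D) & E) | ((F | D) | (E | ~E)) = a + b − a·b on (0.2351, 0.9926) = 0.9943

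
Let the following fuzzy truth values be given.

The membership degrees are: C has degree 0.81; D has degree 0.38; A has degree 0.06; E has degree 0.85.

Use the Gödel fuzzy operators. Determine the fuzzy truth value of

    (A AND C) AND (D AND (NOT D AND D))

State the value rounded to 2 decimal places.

0.06

A AND C = min(a, b) on (0.06, 0.81) = 0.06
NOT D = 1 − 0.38 = 0.62
NOT D AND D = min(a, b) on (0.62, 0.38) = 0.38
D AND (NOT D AND D) = min(a, b) on (0.38, 0.38) = 0.38
(A AND C) AND (D AND (NOT D AND D)) = min(a, b) on (0.06, 0.38) = 0.06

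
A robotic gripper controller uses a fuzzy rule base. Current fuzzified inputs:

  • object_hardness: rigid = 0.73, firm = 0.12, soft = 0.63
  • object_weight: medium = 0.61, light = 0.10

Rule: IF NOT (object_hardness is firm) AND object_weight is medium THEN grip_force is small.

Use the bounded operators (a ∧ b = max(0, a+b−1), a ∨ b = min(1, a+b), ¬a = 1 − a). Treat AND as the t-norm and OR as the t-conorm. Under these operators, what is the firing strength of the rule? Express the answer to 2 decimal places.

firing strength: ¬firm=1−0.12=0.88, medium=0.61; AND[max(0, a+b−1)] → w = 0.49

0.49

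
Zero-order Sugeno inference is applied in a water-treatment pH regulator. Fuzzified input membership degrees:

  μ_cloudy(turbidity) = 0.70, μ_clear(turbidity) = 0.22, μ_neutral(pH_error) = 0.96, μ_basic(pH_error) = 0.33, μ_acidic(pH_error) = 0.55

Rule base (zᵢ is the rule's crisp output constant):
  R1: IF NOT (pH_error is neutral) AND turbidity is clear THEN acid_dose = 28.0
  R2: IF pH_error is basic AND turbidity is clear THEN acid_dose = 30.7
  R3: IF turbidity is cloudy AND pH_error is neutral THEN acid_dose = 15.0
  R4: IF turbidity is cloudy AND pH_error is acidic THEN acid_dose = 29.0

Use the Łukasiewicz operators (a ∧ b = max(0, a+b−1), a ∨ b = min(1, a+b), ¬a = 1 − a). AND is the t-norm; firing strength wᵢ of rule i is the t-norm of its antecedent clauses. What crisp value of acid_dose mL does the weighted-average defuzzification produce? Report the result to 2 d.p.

R1 (z=28.0): ¬neutral=1−0.96=0.04, clear=0.22; AND[max(0, a+b−1)] → w = 0.00
R2 (z=30.7): basic=0.33, clear=0.22; AND[max(0, a+b−1)] → w = 0.00
R3 (z=15.0): cloudy=0.70, neutral=0.96; AND[max(0, a+b−1)] → w = 0.66
R4 (z=29.0): cloudy=0.70, acidic=0.55; AND[max(0, a+b−1)] → w = 0.25
Weighted average = (0.00·28.0 + 0.00·30.7 + 0.66·15.0 + 0.25·29.0) / (0.00 + 0.00 + 0.66 + 0.25)
  = 17.1500 / 0.9100 = 18.85

18.85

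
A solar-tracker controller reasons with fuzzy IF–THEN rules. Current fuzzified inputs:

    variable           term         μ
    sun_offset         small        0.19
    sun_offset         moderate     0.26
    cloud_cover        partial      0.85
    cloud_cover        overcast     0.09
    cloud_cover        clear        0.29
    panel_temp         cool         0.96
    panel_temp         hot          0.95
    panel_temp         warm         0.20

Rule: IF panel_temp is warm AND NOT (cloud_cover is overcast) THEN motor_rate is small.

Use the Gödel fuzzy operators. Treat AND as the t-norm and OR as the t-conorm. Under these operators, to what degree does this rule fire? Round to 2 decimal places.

0.20

firing strength: warm=0.20, ¬overcast=1−0.09=0.91; AND[min(a, b)] → w = 0.20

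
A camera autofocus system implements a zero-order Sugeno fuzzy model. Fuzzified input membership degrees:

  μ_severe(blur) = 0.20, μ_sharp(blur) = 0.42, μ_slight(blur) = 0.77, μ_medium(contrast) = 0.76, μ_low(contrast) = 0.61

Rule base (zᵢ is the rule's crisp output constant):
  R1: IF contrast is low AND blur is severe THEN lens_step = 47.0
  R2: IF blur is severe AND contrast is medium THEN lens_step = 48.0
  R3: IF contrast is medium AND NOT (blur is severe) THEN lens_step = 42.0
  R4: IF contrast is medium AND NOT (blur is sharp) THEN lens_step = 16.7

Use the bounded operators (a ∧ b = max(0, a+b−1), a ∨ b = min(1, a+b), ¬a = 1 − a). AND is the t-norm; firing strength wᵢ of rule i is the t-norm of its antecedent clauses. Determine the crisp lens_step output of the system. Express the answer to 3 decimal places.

R1 (z=47.0): low=0.61, severe=0.20; AND[max(0, a+b−1)] → w = 0.00
R2 (z=48.0): severe=0.20, medium=0.76; AND[max(0, a+b−1)] → w = 0.00
R3 (z=42.0): medium=0.76, ¬severe=1−0.20=0.80; AND[max(0, a+b−1)] → w = 0.56
R4 (z=16.7): medium=0.76, ¬sharp=1−0.42=0.58; AND[max(0, a+b−1)] → w = 0.34
Weighted average = (0.00·47.0 + 0.00·48.0 + 0.56·42.0 + 0.34·16.7) / (0.00 + 0.00 + 0.56 + 0.34)
  = 29.1980 / 0.9000 = 32.442

32.442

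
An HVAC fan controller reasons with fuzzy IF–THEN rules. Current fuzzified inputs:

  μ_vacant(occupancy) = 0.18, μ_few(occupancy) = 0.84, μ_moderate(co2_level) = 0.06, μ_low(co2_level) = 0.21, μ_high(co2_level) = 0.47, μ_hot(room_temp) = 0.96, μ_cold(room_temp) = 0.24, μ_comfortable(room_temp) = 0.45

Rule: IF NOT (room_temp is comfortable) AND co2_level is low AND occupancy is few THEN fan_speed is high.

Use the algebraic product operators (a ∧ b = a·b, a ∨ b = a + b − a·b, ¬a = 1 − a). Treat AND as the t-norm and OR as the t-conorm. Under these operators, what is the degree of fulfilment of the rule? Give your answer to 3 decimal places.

0.097

firing strength: ¬comfortable=1−0.45=0.55, low=0.21, few=0.84; AND[a·b] → w = 0.0970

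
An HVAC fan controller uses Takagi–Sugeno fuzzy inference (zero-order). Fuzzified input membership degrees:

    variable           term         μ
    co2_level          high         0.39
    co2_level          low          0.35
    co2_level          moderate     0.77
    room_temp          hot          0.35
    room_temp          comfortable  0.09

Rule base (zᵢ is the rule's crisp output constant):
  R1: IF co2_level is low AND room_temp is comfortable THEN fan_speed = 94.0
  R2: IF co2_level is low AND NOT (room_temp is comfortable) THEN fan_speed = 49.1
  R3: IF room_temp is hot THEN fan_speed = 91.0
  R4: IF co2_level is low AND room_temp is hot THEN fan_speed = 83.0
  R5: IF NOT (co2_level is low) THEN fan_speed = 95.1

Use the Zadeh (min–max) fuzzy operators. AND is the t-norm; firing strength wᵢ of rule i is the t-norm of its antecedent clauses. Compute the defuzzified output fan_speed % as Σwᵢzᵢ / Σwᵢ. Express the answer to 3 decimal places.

R1 (z=94.0): low=0.35, comfortable=0.09; AND[min(a, b)] → w = 0.09
R2 (z=49.1): low=0.35, ¬comfortable=1−0.09=0.91; AND[min(a, b)] → w = 0.35
R3 (z=91.0): hot=0.35 → w = 0.35
R4 (z=83.0): low=0.35, hot=0.35; AND[min(a, b)] → w = 0.35
R5 (z=95.1): ¬low=1−0.35=0.65 → w = 0.65
Weighted average = (0.09·94.0 + 0.35·49.1 + 0.35·91.0 + 0.35·83.0 + 0.65·95.1) / (0.09 + 0.35 + 0.35 + 0.35 + 0.65)
  = 148.3600 / 1.7900 = 82.883

82.883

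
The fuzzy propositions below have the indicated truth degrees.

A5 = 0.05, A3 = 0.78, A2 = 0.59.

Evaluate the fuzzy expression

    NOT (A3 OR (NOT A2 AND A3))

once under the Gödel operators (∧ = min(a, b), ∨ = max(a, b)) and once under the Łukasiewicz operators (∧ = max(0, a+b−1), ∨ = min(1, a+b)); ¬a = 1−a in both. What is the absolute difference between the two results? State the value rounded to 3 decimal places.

Under Gödel:
  NOT A2 = 1 − 0.59 = 0.41
  NOT A2 AND A3 = min(a, b) on (0.41, 0.78) = 0.41
  A3 OR (NOT A2 AND A3) = max(a, b) on (0.78, 0.41) = 0.78
  NOT (A3 OR (NOT A2 AND A3)) = 1 − 0.78 = 0.22
  → value = 0.2200
Under Łukasiewicz:
  NOT A2 = 1 − 0.59 = 0.41
  NOT A2 AND A3 = max(0, a+b−1) on (0.41, 0.78) = 0.19
  A3 OR (NOT A2 AND A3) = min(1, a+b) on (0.78, 0.19) = 0.97
  NOT (A3 OR (NOT A2 AND A3)) = 1 − 0.97 = 0.03
  → value = 0.0300
|0.2200 − 0.0300| = 0.190

0.190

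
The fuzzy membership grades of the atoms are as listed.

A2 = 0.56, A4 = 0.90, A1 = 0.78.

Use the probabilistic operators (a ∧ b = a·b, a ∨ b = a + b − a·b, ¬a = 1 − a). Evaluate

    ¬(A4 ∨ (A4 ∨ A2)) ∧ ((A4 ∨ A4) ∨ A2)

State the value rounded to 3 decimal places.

A4 ∨ A2 = a + b − a·b on (0.9000, 0.5600) = 0.9560
A4 ∨ (A4 ∨ A2) = a + b − a·b on (0.9000, 0.9560) = 0.9956
¬(A4 ∨ (A4 ∨ A2)) = 1 − 0.9956 = 0.0044
A4 ∨ A4 = a + b − a·b on (0.9000, 0.9000) = 0.9900
(A4 ∨ A4) ∨ A2 = a + b − a·b on (0.9900, 0.5600) = 0.9956
¬(A4 ∨ (A4 ∨ A2)) ∧ ((A4 ∨ A4) ∨ A2) = a·b on (0.0044, 0.9956) = 0.0044

0.004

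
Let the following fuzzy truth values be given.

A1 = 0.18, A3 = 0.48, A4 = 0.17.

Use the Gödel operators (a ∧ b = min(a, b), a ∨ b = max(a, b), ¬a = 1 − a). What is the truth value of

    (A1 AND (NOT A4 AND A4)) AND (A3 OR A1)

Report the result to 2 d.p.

NOT A4 = 1 − 0.17 = 0.83
NOT A4 AND A4 = min(a, b) on (0.83, 0.17) = 0.17
A1 AND (NOT A4 AND A4) = min(a, b) on (0.18, 0.17) = 0.17
A3 OR A1 = max(a, b) on (0.48, 0.18) = 0.48
(A1 AND (NOT A4 AND A4)) AND (A3 OR A1) = min(a, b) on (0.17, 0.48) = 0.17

0.17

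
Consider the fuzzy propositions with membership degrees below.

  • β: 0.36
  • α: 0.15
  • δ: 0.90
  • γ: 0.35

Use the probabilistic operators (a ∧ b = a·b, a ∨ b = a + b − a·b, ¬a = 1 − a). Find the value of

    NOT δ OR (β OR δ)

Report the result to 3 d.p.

NOT δ = 1 − 0.9000 = 0.1000
β OR δ = a + b − a·b on (0.3600, 0.9000) = 0.9360
NOT δ OR (β OR δ) = a + b − a·b on (0.1000, 0.9360) = 0.9424

0.942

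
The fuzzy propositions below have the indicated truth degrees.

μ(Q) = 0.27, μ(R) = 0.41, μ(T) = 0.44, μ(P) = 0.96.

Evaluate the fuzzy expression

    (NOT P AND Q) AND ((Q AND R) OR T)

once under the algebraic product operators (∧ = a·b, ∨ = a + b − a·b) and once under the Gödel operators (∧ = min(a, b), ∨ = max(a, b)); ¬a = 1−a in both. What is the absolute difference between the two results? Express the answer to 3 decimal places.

0.035

Under algebraic product:
  NOT P = 1 − 0.9600 = 0.0400
  NOT P AND Q = a·b on (0.0400, 0.2700) = 0.0108
  Q AND R = a·b on (0.2700, 0.4100) = 0.1107
  (Q AND R) OR T = a + b − a·b on (0.1107, 0.4400) = 0.5020
  (NOT P AND Q) AND ((Q AND R) OR T) = a·b on (0.0108, 0.5020) = 0.0054
  → value = 0.0054
Under Gödel:
  NOT P = 1 − 0.96 = 0.04
  NOT P AND Q = min(a, b) on (0.04, 0.27) = 0.04
  Q AND R = min(a, b) on (0.27, 0.41) = 0.27
  (Q AND R) OR T = max(a, b) on (0.27, 0.44) = 0.44
  (NOT P AND Q) AND ((Q AND R) OR T) = min(a, b) on (0.04, 0.44) = 0.04
  → value = 0.0400
|0.0054 − 0.0400| = 0.035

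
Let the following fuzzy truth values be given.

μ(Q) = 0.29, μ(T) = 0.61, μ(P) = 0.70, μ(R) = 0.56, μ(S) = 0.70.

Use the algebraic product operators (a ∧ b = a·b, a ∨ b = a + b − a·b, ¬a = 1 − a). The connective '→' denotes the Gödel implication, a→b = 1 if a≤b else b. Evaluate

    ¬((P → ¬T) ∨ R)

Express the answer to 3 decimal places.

0.268

¬T = 1 − 0.6100 = 0.3900
P → ¬T  [Gödel: 1 if a≤b else b] with a=0.7000, b=0.3900 → 0.3900
(P → ¬T) ∨ R = a + b − a·b on (0.3900, 0.5600) = 0.7316
¬((P → ¬T) ∨ R) = 1 − 0.7316 = 0.2684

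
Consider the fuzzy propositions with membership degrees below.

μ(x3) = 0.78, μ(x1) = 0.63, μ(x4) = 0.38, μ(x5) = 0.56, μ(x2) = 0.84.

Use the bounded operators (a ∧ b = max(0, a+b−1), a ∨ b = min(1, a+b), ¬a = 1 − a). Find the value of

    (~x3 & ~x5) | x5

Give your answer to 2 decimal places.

0.56

~x3 = 1 − 0.78 = 0.22
~x5 = 1 − 0.56 = 0.44
~x3 & ~x5 = max(0, a+b−1) on (0.22, 0.44) = 0.00
(~x3 & ~x5) | x5 = min(1, a+b) on (0.00, 0.56) = 0.56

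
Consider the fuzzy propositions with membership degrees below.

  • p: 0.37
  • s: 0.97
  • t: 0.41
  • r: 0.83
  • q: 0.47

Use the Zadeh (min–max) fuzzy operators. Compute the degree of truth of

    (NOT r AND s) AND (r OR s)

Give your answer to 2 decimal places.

0.17

NOT r = 1 − 0.83 = 0.17
NOT r AND s = min(a, b) on (0.17, 0.97) = 0.17
r OR s = max(a, b) on (0.83, 0.97) = 0.97
(NOT r AND s) AND (r OR s) = min(a, b) on (0.17, 0.97) = 0.17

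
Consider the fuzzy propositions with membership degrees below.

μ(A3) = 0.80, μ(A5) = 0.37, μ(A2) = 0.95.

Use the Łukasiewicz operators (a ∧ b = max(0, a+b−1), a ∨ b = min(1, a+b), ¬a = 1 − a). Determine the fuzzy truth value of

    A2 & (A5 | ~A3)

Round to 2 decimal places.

~A3 = 1 − 0.80 = 0.20
A5 | ~A3 = min(1, a+b) on (0.37, 0.20) = 0.57
A2 & (A5 | ~A3) = max(0, a+b−1) on (0.95, 0.57) = 0.52

0.52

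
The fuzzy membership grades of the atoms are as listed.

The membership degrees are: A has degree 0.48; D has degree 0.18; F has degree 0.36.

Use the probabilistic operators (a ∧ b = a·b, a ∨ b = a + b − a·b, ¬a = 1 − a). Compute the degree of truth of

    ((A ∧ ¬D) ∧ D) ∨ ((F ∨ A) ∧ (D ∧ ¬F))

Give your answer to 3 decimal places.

0.142

¬D = 1 − 0.1800 = 0.8200
A ∧ ¬D = a·b on (0.4800, 0.8200) = 0.3936
(A ∧ ¬D) ∧ D = a·b on (0.3936, 0.1800) = 0.0708
F ∨ A = a + b − a·b on (0.3600, 0.4800) = 0.6672
¬F = 1 − 0.3600 = 0.6400
D ∧ ¬F = a·b on (0.1800, 0.6400) = 0.1152
(F ∨ A) ∧ (D ∧ ¬F) = a·b on (0.6672, 0.1152) = 0.0769
((A ∧ ¬D) ∧ D) ∨ ((F ∨ A) ∧ (D ∧ ¬F)) = a + b − a·b on (0.0708, 0.0769) = 0.1423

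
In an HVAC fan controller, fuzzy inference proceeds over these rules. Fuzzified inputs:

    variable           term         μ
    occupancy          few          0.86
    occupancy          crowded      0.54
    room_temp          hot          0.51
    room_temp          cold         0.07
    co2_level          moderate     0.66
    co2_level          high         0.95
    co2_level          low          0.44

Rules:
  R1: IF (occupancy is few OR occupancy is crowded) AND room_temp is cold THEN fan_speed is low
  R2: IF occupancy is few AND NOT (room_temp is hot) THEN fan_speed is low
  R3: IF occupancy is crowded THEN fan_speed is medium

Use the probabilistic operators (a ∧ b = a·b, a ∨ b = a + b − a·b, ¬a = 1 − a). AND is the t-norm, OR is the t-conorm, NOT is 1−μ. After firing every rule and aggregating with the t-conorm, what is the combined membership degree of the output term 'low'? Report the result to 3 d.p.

0.459

R1: (few=0.86 OR crowded=0.54) = 0.9356; AND[a·b] with cold=0.07 → w = 0.0655
R2: few=0.86, ¬hot=1−0.51=0.49; AND[a·b] → w = 0.4214
R3: crowded=0.54 → w = 0.5400
Rules with consequent 'low': {R1, R2} → strengths 0.0655, 0.4214
Aggregate via t-conorm [a + b − a·b]: 0.4593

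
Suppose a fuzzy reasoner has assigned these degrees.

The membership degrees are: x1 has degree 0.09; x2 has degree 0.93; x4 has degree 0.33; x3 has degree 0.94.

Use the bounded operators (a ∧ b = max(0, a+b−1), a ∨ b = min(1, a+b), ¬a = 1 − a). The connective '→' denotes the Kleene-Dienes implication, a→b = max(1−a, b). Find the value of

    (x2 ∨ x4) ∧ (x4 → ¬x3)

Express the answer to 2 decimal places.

0.67

x2 ∨ x4 = min(1, a+b) on (0.93, 0.33) = 1.00
¬x3 = 1 − 0.94 = 0.06
x4 → ¬x3  [Kleene-Dienes: max(1−a, b)] with a=0.33, b=0.06 → 0.67
(x2 ∨ x4) ∧ (x4 → ¬x3) = max(0, a+b−1) on (1.00, 0.67) = 0.67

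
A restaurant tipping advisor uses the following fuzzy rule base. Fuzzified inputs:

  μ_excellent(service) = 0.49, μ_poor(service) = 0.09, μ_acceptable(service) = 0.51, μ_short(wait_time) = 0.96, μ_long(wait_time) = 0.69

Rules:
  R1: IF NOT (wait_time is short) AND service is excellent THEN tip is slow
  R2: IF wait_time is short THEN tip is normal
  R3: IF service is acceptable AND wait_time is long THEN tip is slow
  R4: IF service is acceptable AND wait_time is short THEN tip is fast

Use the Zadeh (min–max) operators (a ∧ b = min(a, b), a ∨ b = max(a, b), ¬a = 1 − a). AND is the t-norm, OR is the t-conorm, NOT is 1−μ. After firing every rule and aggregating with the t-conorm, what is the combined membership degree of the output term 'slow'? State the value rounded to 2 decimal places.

0.51

R1: ¬short=1−0.96=0.04, excellent=0.49; AND[min(a, b)] → w = 0.04
R2: short=0.96 → w = 0.96
R3: acceptable=0.51, long=0.69; AND[min(a, b)] → w = 0.51
R4: acceptable=0.51, short=0.96; AND[min(a, b)] → w = 0.51
Rules with consequent 'slow': {R1, R3} → strengths 0.04, 0.51
Aggregate via t-conorm [max(a, b)]: 0.51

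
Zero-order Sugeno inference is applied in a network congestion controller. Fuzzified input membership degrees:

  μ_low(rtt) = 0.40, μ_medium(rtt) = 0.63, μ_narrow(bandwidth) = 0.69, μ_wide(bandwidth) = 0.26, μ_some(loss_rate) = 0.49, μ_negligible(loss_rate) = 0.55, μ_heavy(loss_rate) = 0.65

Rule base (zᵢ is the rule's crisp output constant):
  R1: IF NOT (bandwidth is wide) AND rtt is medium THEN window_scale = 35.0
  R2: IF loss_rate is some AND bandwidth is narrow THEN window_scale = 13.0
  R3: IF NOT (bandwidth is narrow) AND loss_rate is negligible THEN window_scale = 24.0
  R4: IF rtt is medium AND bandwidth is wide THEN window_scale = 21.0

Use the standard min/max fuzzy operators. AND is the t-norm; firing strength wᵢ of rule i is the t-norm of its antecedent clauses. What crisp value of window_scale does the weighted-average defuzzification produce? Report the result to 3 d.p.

24.450

R1 (z=35.0): ¬wide=1−0.26=0.74, medium=0.63; AND[min(a, b)] → w = 0.63
R2 (z=13.0): some=0.49, narrow=0.69; AND[min(a, b)] → w = 0.49
R3 (z=24.0): ¬narrow=1−0.69=0.31, negligible=0.55; AND[min(a, b)] → w = 0.31
R4 (z=21.0): medium=0.63, wide=0.26; AND[min(a, b)] → w = 0.26
Weighted average = (0.63·35.0 + 0.49·13.0 + 0.31·24.0 + 0.26·21.0) / (0.63 + 0.49 + 0.31 + 0.26)
  = 41.3200 / 1.6900 = 24.450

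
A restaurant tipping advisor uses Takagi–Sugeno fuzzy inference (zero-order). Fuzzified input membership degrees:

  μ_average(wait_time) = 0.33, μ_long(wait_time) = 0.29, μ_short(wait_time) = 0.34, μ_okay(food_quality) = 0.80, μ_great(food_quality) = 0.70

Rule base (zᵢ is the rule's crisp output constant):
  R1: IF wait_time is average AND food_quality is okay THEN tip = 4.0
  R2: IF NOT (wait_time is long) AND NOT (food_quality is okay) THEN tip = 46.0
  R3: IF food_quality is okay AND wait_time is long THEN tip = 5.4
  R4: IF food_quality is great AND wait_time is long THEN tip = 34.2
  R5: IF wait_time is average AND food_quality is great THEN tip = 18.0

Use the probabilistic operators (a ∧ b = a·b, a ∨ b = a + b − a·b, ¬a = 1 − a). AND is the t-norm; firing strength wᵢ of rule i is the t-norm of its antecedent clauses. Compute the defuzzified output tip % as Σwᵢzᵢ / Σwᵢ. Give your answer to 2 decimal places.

18.60

R1 (z=4.0): average=0.33, okay=0.80; AND[a·b] → w = 0.2640
R2 (z=46.0): ¬long=1−0.29=0.71, ¬okay=1−0.80=0.20; AND[a·b] → w = 0.1420
R3 (z=5.4): okay=0.80, long=0.29; AND[a·b] → w = 0.2320
R4 (z=34.2): great=0.70, long=0.29; AND[a·b] → w = 0.2030
R5 (z=18.0): average=0.33, great=0.70; AND[a·b] → w = 0.2310
Weighted average = (0.2640·4.0 + 0.1420·46.0 + 0.2320·5.4 + 0.2030·34.2 + 0.2310·18.0) / (0.2640 + 0.1420 + 0.2320 + 0.2030 + 0.2310)
  = 19.9414 / 1.0720 = 18.60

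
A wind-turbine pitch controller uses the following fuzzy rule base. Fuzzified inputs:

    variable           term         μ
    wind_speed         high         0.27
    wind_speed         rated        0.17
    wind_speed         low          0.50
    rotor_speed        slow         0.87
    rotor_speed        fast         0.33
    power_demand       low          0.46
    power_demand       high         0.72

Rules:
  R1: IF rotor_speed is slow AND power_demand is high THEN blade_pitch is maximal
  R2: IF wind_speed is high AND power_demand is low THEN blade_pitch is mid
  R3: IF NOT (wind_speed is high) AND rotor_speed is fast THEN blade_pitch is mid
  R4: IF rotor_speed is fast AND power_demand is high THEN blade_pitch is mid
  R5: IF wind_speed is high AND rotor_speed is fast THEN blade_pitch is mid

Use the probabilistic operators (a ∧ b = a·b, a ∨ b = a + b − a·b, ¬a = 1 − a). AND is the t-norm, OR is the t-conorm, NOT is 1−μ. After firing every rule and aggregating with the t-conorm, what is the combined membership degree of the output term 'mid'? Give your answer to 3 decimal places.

R1: slow=0.87, high=0.72; AND[a·b] → w = 0.6264
R2: high=0.27, low=0.46; AND[a·b] → w = 0.1242
R3: ¬high=1−0.27=0.73, fast=0.33; AND[a·b] → w = 0.2409
R4: fast=0.33, high=0.72; AND[a·b] → w = 0.2376
R5: high=0.27, fast=0.33; AND[a·b] → w = 0.0891
Rules with consequent 'mid': {R2, R3, R4, R5} → strengths 0.1242, 0.2409, 0.2376, 0.0891
Aggregate via t-conorm [a + b − a·b]: 0.5383

0.538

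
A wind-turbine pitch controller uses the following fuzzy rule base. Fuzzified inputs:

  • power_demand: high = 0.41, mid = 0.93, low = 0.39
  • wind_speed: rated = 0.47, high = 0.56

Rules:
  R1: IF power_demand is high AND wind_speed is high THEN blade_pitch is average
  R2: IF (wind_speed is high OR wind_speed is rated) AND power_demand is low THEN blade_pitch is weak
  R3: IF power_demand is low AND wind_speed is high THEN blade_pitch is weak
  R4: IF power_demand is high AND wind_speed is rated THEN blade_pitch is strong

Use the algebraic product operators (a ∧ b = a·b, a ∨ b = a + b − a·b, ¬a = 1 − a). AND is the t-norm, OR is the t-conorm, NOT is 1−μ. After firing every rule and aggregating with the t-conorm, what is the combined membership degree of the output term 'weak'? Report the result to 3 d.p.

0.452

R1: high=0.41, high=0.56; AND[a·b] → w = 0.2296
R2: (high=0.56 OR rated=0.47) = 0.7668; AND[a·b] with low=0.39 → w = 0.2991
R3: low=0.39, high=0.56; AND[a·b] → w = 0.2184
R4: high=0.41, rated=0.47; AND[a·b] → w = 0.1927
Rules with consequent 'weak': {R2, R3} → strengths 0.2991, 0.2184
Aggregate via t-conorm [a + b − a·b]: 0.4521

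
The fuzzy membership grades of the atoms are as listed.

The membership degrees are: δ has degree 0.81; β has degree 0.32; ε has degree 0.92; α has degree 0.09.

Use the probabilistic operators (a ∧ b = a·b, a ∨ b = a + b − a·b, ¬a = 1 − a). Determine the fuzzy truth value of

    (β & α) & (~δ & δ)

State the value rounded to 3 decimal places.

β & α = a·b on (0.3200, 0.0900) = 0.0288
~δ = 1 − 0.8100 = 0.1900
~δ & δ = a·b on (0.1900, 0.8100) = 0.1539
(β & α) & (~δ & δ) = a·b on (0.0288, 0.1539) = 0.0044

0.004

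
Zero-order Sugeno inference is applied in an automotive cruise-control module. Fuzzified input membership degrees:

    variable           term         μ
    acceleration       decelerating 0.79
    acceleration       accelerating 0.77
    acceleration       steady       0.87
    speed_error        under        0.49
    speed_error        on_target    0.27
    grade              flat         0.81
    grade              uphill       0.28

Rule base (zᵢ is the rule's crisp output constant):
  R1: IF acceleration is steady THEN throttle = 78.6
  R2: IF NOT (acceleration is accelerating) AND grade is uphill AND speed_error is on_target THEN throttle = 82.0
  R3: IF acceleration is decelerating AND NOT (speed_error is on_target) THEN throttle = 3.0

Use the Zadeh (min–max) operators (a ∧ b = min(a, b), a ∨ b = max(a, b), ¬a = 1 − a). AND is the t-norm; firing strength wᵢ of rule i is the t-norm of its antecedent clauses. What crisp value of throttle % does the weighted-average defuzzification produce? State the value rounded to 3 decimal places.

48.870

R1 (z=78.6): steady=0.87 → w = 0.87
R2 (z=82.0): ¬accelerating=1−0.77=0.23, uphill=0.28, on_target=0.27; AND[min(a, b)] → w = 0.23
R3 (z=3.0): decelerating=0.79, ¬on_target=1−0.27=0.73; AND[min(a, b)] → w = 0.73
Weighted average = (0.87·78.6 + 0.23·82.0 + 0.73·3.0) / (0.87 + 0.23 + 0.73)
  = 89.4320 / 1.8300 = 48.870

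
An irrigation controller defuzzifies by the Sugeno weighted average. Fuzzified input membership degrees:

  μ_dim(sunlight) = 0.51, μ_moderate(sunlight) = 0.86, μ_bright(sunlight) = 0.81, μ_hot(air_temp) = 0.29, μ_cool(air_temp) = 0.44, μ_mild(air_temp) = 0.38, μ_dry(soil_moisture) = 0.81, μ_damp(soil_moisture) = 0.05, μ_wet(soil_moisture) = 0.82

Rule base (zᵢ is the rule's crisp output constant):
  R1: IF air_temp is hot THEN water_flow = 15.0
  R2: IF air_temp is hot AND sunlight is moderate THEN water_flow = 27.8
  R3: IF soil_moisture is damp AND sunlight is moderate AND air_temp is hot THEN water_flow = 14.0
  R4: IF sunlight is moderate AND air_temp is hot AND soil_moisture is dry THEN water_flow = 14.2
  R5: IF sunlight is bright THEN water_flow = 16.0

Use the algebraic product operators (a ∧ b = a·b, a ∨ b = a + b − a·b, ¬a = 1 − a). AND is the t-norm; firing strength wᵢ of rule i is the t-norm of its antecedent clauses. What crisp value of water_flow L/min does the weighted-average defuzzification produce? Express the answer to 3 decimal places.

17.448

R1 (z=15.0): hot=0.29 → w = 0.2900
R2 (z=27.8): hot=0.29, moderate=0.86; AND[a·b] → w = 0.2494
R3 (z=14.0): damp=0.05, moderate=0.86, hot=0.29; AND[a·b] → w = 0.0125
R4 (z=14.2): moderate=0.86, hot=0.29, dry=0.81; AND[a·b] → w = 0.2020
R5 (z=16.0): bright=0.81 → w = 0.8100
Weighted average = (0.2900·15.0 + 0.2494·27.8 + 0.0125·14.0 + 0.2020·14.2 + 0.8100·16.0) / (0.2900 + 0.2494 + 0.0125 + 0.2020 + 0.8100)
  = 27.2865 / 1.5639 = 17.448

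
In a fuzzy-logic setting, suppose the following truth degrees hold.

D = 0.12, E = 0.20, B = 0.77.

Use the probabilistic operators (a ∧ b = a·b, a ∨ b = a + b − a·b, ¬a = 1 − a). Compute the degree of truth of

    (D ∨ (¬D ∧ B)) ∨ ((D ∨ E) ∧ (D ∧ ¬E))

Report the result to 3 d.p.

0.724

¬D = 1 − 0.1200 = 0.8800
¬D ∧ B = a·b on (0.8800, 0.7700) = 0.6776
D ∨ (¬D ∧ B) = a + b − a·b on (0.1200, 0.6776) = 0.7163
D ∨ E = a + b − a·b on (0.1200, 0.2000) = 0.2960
¬E = 1 − 0.2000 = 0.8000
D ∧ ¬E = a·b on (0.1200, 0.8000) = 0.0960
(D ∨ E) ∧ (D ∧ ¬E) = a·b on (0.2960, 0.0960) = 0.0284
(D ∨ (¬D ∧ B)) ∨ ((D ∨ E) ∧ (D ∧ ¬E)) = a + b − a·b on (0.7163, 0.0284) = 0.7243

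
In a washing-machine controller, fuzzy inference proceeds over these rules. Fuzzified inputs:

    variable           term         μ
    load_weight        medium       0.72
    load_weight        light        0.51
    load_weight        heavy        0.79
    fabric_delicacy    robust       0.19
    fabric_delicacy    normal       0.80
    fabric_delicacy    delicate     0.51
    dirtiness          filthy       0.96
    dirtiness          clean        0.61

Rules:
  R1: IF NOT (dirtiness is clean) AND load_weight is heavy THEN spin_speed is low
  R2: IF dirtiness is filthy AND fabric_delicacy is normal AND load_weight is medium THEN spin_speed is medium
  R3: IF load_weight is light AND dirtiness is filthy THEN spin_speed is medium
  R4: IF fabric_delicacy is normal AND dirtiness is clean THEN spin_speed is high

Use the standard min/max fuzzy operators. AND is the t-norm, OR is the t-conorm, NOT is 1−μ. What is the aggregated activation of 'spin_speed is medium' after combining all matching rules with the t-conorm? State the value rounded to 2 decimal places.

R1: ¬clean=1−0.61=0.39, heavy=0.79; AND[min(a, b)] → w = 0.39
R2: filthy=0.96, normal=0.80, medium=0.72; AND[min(a, b)] → w = 0.72
R3: light=0.51, filthy=0.96; AND[min(a, b)] → w = 0.51
R4: normal=0.80, clean=0.61; AND[min(a, b)] → w = 0.61
Rules with consequent 'medium': {R2, R3} → strengths 0.72, 0.51
Aggregate via t-conorm [max(a, b)]: 0.72

0.72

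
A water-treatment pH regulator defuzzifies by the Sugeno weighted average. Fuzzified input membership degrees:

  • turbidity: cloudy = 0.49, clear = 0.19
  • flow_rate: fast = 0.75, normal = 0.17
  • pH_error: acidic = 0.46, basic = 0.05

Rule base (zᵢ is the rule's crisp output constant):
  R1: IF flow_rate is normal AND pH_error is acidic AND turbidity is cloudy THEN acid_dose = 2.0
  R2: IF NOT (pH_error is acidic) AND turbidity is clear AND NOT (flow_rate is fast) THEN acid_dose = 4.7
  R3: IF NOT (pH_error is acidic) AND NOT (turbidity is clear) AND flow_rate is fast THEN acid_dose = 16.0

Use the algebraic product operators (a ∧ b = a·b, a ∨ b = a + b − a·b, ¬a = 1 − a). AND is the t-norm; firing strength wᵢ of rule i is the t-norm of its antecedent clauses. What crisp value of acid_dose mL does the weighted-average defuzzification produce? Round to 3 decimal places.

R1 (z=2.0): normal=0.17, acidic=0.46, cloudy=0.49; AND[a·b] → w = 0.0383
R2 (z=4.7): ¬acidic=1−0.46=0.54, clear=0.19, ¬fast=1−0.75=0.25; AND[a·b] → w = 0.0257
R3 (z=16.0): ¬acidic=1−0.46=0.54, ¬clear=1−0.19=0.81, fast=0.75; AND[a·b] → w = 0.3281
Weighted average = (0.0383·2.0 + 0.0257·4.7 + 0.3281·16.0) / (0.0383 + 0.0257 + 0.3281)
  = 5.4460 / 0.3920 = 13.892

13.892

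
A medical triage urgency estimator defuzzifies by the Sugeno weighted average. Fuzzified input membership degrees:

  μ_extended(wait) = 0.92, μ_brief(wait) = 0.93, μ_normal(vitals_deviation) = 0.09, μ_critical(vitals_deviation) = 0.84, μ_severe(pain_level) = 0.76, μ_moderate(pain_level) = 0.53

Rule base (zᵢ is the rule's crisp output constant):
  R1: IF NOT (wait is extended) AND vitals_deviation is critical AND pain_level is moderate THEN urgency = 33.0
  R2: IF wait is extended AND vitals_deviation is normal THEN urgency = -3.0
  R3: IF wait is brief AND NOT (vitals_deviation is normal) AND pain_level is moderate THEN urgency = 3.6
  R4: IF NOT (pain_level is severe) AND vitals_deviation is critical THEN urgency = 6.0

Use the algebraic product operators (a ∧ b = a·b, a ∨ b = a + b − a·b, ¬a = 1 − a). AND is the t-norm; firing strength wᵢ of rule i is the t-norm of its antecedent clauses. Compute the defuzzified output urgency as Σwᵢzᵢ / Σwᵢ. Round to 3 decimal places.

R1 (z=33.0): ¬extended=1−0.92=0.08, critical=0.84, moderate=0.53; AND[a·b] → w = 0.0356
R2 (z=-3.0): extended=0.92, normal=0.09; AND[a·b] → w = 0.0828
R3 (z=3.6): brief=0.93, ¬normal=1−0.09=0.91, moderate=0.53; AND[a·b] → w = 0.4485
R4 (z=6.0): ¬severe=1−0.76=0.24, critical=0.84; AND[a·b] → w = 0.2016
Weighted average = (0.0356·33.0 + 0.0828·-3.0 + 0.4485·3.6 + 0.2016·6.0) / (0.0356 + 0.0828 + 0.4485 + 0.2016)
  = 3.7513 / 0.7686 = 4.881

4.881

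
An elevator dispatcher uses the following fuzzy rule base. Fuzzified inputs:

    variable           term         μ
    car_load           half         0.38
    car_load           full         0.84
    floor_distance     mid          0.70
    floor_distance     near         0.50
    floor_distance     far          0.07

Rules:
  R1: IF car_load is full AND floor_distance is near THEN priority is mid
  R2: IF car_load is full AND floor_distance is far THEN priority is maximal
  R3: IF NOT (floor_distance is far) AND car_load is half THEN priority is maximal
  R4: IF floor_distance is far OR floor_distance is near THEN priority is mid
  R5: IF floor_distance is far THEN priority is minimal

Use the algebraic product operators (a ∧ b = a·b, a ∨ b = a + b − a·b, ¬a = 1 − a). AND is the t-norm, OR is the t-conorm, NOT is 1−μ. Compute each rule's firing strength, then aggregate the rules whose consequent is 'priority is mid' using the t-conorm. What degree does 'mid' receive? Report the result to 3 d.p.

R1: full=0.84, near=0.50; AND[a·b] → w = 0.4200
R2: full=0.84, far=0.07; AND[a·b] → w = 0.0588
R3: ¬far=1−0.07=0.93, half=0.38; AND[a·b] → w = 0.3534
R4: far=0.07, near=0.50; OR[a + b − a·b] → w = 0.5350
R5: far=0.07 → w = 0.0700
Rules with consequent 'mid': {R1, R4} → strengths 0.4200, 0.5350
Aggregate via t-conorm [a + b − a·b]: 0.7303

0.730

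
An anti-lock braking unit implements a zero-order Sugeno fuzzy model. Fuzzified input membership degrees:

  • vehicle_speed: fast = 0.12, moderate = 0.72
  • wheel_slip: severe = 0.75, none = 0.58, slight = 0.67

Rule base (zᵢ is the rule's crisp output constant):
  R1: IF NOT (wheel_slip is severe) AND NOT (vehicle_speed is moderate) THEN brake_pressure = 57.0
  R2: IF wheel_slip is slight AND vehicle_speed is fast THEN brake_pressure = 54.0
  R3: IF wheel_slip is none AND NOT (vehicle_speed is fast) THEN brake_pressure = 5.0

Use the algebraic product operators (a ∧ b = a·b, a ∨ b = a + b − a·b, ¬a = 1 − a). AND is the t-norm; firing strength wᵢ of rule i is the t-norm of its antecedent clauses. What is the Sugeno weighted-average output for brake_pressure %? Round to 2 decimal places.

16.47

R1 (z=57.0): ¬severe=1−0.75=0.25, ¬moderate=1−0.72=0.28; AND[a·b] → w = 0.0700
R2 (z=54.0): slight=0.67, fast=0.12; AND[a·b] → w = 0.0804
R3 (z=5.0): none=0.58, ¬fast=1−0.12=0.88; AND[a·b] → w = 0.5104
Weighted average = (0.0700·57.0 + 0.0804·54.0 + 0.5104·5.0) / (0.0700 + 0.0804 + 0.5104)
  = 10.8836 / 0.6608 = 16.47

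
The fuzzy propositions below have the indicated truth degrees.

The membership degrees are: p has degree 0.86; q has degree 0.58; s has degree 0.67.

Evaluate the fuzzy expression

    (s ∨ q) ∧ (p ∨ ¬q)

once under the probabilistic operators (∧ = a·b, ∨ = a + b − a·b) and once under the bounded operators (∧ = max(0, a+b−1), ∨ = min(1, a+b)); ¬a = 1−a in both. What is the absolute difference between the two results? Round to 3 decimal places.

0.209

Under probabilistic:
  s ∨ q = a + b − a·b on (0.6700, 0.5800) = 0.8614
  ¬q = 1 − 0.5800 = 0.4200
  p ∨ ¬q = a + b − a·b on (0.8600, 0.4200) = 0.9188
  (s ∨ q) ∧ (p ∨ ¬q) = a·b on (0.8614, 0.9188) = 0.7915
  → value = 0.7915
Under bounded:
  s ∨ q = min(1, a+b) on (0.67, 0.58) = 1.00
  ¬q = 1 − 0.58 = 0.42
  p ∨ ¬q = min(1, a+b) on (0.86, 0.42) = 1.00
  (s ∨ q) ∧ (p ∨ ¬q) = max(0, a+b−1) on (1.00, 1.00) = 1.00
  → value = 1.0000
|0.7915 − 1.0000| = 0.209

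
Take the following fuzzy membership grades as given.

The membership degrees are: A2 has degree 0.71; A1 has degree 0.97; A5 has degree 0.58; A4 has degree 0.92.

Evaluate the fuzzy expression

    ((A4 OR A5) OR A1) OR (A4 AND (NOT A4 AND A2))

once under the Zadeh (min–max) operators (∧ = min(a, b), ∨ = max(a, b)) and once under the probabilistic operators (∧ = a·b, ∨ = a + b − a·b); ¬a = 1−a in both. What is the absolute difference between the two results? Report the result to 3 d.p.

0.029

Under Zadeh (min–max):
  A4 OR A5 = max(a, b) on (0.92, 0.58) = 0.92
  (A4 OR A5) OR A1 = max(a, b) on (0.92, 0.97) = 0.97
  NOT A4 = 1 − 0.92 = 0.08
  NOT A4 AND A2 = min(a, b) on (0.08, 0.71) = 0.08
  A4 AND (NOT A4 AND A2) = min(a, b) on (0.92, 0.08) = 0.08
  ((A4 OR A5) OR A1) OR (A4 AND (NOT A4 AND A2)) = max(a, b) on (0.97, 0.08) = 0.97
  → value = 0.9700
Under probabilistic:
  A4 OR A5 = a + b − a·b on (0.9200, 0.5800) = 0.9664
  (A4 OR A5) OR A1 = a + b − a·b on (0.9664, 0.9700) = 0.9990
  NOT A4 = 1 − 0.9200 = 0.0800
  NOT A4 AND A2 = a·b on (0.0800, 0.7100) = 0.0568
  A4 AND (NOT A4 AND A2) = a·b on (0.9200, 0.0568) = 0.0523
  ((A4 OR A5) OR A1) OR (A4 AND (NOT A4 AND A2)) = a + b − a·b on (0.9990, 0.0523) = 0.9990
  → value = 0.9990
|0.9700 − 0.9990| = 0.029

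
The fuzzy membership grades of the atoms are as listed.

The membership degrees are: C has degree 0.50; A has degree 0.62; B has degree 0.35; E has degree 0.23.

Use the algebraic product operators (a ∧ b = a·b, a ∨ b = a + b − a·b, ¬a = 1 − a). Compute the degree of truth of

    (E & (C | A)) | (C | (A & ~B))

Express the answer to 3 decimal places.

0.757

C | A = a + b − a·b on (0.5000, 0.6200) = 0.8100
E & (C | A) = a·b on (0.2300, 0.8100) = 0.1863
~B = 1 − 0.3500 = 0.6500
A & ~B = a·b on (0.6200, 0.6500) = 0.4030
C | (A & ~B) = a + b − a·b on (0.5000, 0.4030) = 0.7015
(E & (C | A)) | (C | (A & ~B)) = a + b − a·b on (0.1863, 0.7015) = 0.7571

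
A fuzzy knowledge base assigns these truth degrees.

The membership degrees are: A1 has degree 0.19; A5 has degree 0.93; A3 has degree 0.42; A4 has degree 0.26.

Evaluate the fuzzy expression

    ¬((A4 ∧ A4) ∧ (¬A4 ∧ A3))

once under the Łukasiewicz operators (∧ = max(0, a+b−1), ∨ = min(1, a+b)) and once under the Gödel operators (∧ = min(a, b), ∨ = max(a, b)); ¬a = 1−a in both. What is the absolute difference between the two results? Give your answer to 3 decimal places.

Under Łukasiewicz:
  A4 ∧ A4 = max(0, a+b−1) on (0.26, 0.26) = 0.00
  ¬A4 = 1 − 0.26 = 0.74
  ¬A4 ∧ A3 = max(0, a+b−1) on (0.74, 0.42) = 0.16
  (A4 ∧ A4) ∧ (¬A4 ∧ A3) = max(0, a+b−1) on (0.00, 0.16) = 0.00
  ¬((A4 ∧ A4) ∧ (¬A4 ∧ A3)) = 1 − 0.00 = 1.00
  → value = 1.0000
Under Gödel:
  A4 ∧ A4 = min(a, b) on (0.26, 0.26) = 0.26
  ¬A4 = 1 − 0.26 = 0.74
  ¬A4 ∧ A3 = min(a, b) on (0.74, 0.42) = 0.42
  (A4 ∧ A4) ∧ (¬A4 ∧ A3) = min(a, b) on (0.26, 0.42) = 0.26
  ¬((A4 ∧ A4) ∧ (¬A4 ∧ A3)) = 1 − 0.26 = 0.74
  → value = 0.7400
|1.0000 − 0.7400| = 0.260

0.260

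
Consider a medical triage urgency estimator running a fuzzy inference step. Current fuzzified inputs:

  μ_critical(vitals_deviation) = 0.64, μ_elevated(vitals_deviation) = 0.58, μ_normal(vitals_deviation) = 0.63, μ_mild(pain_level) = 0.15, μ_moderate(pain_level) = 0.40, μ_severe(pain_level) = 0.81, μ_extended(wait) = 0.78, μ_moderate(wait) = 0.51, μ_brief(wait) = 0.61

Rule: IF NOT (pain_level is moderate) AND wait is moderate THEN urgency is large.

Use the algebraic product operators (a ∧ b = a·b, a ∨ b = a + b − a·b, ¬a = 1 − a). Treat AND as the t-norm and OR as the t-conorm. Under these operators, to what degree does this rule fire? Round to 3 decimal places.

0.306

firing strength: ¬moderate=1−0.40=0.60, moderate=0.51; AND[a·b] → w = 0.3060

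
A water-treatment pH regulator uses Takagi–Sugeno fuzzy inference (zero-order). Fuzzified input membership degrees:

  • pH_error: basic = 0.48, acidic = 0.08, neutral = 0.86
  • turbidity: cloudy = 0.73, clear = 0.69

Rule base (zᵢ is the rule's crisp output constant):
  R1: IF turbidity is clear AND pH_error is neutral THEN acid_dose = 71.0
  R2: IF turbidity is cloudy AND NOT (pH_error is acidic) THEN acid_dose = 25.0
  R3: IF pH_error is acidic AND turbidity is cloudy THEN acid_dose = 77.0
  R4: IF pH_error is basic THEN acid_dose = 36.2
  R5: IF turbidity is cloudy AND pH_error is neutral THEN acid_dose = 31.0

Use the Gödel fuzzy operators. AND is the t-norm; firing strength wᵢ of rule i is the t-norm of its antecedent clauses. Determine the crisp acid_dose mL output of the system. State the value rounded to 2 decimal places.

R1 (z=71.0): clear=0.69, neutral=0.86; AND[min(a, b)] → w = 0.69
R2 (z=25.0): cloudy=0.73, ¬acidic=1−0.08=0.92; AND[min(a, b)] → w = 0.73
R3 (z=77.0): acidic=0.08, cloudy=0.73; AND[min(a, b)] → w = 0.08
R4 (z=36.2): basic=0.48 → w = 0.48
R5 (z=31.0): cloudy=0.73, neutral=0.86; AND[min(a, b)] → w = 0.73
Weighted average = (0.69·71.0 + 0.73·25.0 + 0.08·77.0 + 0.48·36.2 + 0.73·31.0) / (0.69 + 0.73 + 0.08 + 0.48 + 0.73)
  = 113.4060 / 2.7100 = 41.85

41.85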